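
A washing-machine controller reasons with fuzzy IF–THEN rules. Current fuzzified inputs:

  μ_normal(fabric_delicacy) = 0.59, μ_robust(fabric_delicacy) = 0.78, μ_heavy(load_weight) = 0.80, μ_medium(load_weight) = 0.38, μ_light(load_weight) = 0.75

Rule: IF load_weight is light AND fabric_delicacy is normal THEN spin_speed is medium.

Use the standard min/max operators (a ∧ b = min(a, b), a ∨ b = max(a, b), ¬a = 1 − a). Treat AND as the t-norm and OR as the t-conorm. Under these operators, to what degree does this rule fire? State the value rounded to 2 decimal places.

0.59

firing strength: light=0.75, normal=0.59; AND[min(a, b)] → w = 0.59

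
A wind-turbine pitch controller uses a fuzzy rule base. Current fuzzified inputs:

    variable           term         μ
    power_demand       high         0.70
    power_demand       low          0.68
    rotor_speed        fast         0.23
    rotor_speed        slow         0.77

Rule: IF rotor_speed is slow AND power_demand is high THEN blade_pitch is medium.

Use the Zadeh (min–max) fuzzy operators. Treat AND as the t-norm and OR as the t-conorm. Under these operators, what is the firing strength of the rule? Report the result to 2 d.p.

0.70

firing strength: slow=0.77, high=0.70; AND[min(a, b)] → w = 0.70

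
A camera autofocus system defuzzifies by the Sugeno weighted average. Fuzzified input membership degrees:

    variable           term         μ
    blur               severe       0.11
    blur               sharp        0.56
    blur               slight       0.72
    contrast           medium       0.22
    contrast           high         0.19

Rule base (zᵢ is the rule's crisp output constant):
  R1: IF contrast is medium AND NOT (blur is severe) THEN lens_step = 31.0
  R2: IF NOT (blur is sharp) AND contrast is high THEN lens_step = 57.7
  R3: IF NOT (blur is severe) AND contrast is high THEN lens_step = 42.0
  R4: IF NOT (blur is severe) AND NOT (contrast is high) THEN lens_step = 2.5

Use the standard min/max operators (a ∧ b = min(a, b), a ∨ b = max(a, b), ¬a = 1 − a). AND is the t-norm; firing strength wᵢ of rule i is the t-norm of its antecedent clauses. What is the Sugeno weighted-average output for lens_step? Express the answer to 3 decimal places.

R1 (z=31.0): medium=0.22, ¬severe=1−0.11=0.89; AND[min(a, b)] → w = 0.22
R2 (z=57.7): ¬sharp=1−0.56=0.44, high=0.19; AND[min(a, b)] → w = 0.19
R3 (z=42.0): ¬severe=1−0.11=0.89, high=0.19; AND[min(a, b)] → w = 0.19
R4 (z=2.5): ¬severe=1−0.11=0.89, ¬high=1−0.19=0.81; AND[min(a, b)] → w = 0.81
Weighted average = (0.22·31.0 + 0.19·57.7 + 0.19·42.0 + 0.81·2.5) / (0.22 + 0.19 + 0.19 + 0.81)
  = 27.7880 / 1.4100 = 19.708

19.708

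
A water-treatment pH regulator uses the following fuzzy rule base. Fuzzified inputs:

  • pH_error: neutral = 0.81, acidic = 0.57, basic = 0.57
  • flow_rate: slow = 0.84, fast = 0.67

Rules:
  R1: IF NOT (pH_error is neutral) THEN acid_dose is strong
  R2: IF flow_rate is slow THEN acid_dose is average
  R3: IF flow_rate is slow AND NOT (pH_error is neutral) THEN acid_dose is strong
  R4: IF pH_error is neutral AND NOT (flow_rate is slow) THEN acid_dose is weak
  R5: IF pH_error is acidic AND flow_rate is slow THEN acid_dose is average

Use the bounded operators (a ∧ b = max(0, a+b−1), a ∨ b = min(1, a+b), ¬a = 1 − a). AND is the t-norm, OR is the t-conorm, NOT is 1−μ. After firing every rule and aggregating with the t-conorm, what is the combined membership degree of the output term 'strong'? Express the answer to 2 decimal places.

0.22

R1: ¬neutral=1−0.81=0.19 → w = 0.19
R2: slow=0.84 → w = 0.84
R3: slow=0.84, ¬neutral=1−0.81=0.19; AND[max(0, a+b−1)] → w = 0.03
R4: neutral=0.81, ¬slow=1−0.84=0.16; AND[max(0, a+b−1)] → w = 0.00
R5: acidic=0.57, slow=0.84; AND[max(0, a+b−1)] → w = 0.41
Rules with consequent 'strong': {R1, R3} → strengths 0.19, 0.03
Aggregate via t-conorm [min(1, a+b)]: 0.22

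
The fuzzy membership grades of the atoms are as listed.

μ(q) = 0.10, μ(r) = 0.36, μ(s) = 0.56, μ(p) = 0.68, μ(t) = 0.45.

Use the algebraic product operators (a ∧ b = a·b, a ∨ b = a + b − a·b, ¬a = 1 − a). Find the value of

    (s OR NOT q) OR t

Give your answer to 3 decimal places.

0.976

NOT q = 1 − 0.1000 = 0.9000
s OR NOT q = a + b − a·b on (0.5600, 0.9000) = 0.9560
(s OR NOT q) OR t = a + b − a·b on (0.9560, 0.4500) = 0.9758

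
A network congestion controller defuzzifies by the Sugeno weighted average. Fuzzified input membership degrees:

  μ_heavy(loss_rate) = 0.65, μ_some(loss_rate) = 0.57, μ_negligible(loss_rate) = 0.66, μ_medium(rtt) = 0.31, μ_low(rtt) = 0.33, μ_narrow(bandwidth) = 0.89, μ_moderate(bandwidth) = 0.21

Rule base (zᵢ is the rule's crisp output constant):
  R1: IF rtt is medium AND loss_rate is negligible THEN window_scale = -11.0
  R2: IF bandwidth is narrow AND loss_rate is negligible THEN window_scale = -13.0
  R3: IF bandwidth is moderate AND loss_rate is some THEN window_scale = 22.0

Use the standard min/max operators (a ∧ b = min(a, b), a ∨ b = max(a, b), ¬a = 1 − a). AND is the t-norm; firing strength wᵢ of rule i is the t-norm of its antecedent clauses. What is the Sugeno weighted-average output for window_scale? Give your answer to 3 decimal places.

R1 (z=-11.0): medium=0.31, negligible=0.66; AND[min(a, b)] → w = 0.31
R2 (z=-13.0): narrow=0.89, negligible=0.66; AND[min(a, b)] → w = 0.66
R3 (z=22.0): moderate=0.21, some=0.57; AND[min(a, b)] → w = 0.21
Weighted average = (0.31·-11.0 + 0.66·-13.0 + 0.21·22.0) / (0.31 + 0.66 + 0.21)
  = -7.3700 / 1.1800 = -6.246

-6.246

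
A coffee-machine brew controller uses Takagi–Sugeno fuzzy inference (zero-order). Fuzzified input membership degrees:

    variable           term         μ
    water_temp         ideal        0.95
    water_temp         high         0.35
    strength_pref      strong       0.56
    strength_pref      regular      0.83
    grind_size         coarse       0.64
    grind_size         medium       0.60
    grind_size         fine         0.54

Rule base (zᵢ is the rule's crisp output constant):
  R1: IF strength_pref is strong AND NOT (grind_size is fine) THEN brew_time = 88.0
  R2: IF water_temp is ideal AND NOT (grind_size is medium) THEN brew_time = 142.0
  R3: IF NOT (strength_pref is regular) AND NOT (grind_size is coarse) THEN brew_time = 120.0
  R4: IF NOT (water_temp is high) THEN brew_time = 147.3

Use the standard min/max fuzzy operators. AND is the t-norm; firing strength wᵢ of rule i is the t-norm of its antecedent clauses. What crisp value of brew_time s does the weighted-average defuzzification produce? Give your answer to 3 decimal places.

R1 (z=88.0): strong=0.56, ¬fine=1−0.54=0.46; AND[min(a, b)] → w = 0.46
R2 (z=142.0): ideal=0.95, ¬medium=1−0.60=0.40; AND[min(a, b)] → w = 0.40
R3 (z=120.0): ¬regular=1−0.83=0.17, ¬coarse=1−0.64=0.36; AND[min(a, b)] → w = 0.17
R4 (z=147.3): ¬high=1−0.35=0.65 → w = 0.65
Weighted average = (0.46·88.0 + 0.40·142.0 + 0.17·120.0 + 0.65·147.3) / (0.46 + 0.40 + 0.17 + 0.65)
  = 213.4250 / 1.6800 = 127.039

127.039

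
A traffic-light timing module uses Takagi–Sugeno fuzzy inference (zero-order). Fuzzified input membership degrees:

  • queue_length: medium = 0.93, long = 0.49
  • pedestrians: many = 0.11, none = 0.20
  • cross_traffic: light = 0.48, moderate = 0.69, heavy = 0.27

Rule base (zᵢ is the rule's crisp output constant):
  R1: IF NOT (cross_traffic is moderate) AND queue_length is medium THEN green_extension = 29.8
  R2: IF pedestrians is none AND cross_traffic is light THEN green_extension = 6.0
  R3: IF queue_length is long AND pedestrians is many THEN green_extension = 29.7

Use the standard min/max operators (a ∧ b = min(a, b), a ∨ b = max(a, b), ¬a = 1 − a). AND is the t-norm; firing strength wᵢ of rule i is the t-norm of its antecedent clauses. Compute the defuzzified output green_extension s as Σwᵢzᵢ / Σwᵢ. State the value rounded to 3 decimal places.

22.105

R1 (z=29.8): ¬moderate=1−0.69=0.31, medium=0.93; AND[min(a, b)] → w = 0.31
R2 (z=6.0): none=0.20, light=0.48; AND[min(a, b)] → w = 0.20
R3 (z=29.7): long=0.49, many=0.11; AND[min(a, b)] → w = 0.11
Weighted average = (0.31·29.8 + 0.20·6.0 + 0.11·29.7) / (0.31 + 0.20 + 0.11)
  = 13.7050 / 0.6200 = 22.105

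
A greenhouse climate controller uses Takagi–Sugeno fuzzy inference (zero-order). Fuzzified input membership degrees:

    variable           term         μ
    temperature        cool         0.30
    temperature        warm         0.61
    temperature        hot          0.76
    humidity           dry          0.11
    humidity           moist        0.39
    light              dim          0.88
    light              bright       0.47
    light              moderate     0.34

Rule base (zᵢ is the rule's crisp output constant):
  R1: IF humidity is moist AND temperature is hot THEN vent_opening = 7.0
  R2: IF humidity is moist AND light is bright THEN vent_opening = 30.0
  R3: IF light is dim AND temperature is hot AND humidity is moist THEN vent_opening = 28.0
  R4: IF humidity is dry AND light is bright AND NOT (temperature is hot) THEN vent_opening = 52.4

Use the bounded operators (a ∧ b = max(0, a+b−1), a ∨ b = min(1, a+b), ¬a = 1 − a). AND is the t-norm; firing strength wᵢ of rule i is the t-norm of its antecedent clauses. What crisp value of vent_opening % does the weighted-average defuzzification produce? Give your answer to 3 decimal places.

10.500

R1 (z=7.0): moist=0.39, hot=0.76; AND[max(0, a+b−1)] → w = 0.15
R2 (z=30.0): moist=0.39, bright=0.47; AND[max(0, a+b−1)] → w = 0.00
R3 (z=28.0): dim=0.88, hot=0.76, moist=0.39; AND[max(0, a+b−1)] → w = 0.03
R4 (z=52.4): dry=0.11, bright=0.47, ¬hot=1−0.76=0.24; AND[max(0, a+b−1)] → w = 0.00
Weighted average = (0.15·7.0 + 0.00·30.0 + 0.03·28.0 + 0.00·52.4) / (0.15 + 0.00 + 0.03 + 0.00)
  = 1.8900 / 0.1800 = 10.500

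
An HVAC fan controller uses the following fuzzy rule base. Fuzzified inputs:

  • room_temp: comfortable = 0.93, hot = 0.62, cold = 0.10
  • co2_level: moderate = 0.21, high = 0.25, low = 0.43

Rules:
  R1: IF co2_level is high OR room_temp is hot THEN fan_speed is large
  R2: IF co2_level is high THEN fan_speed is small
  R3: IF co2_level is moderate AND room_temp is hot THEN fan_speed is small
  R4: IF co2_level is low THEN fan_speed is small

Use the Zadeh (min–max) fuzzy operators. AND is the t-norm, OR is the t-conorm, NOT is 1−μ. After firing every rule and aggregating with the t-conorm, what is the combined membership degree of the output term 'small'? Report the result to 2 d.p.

0.43

R1: high=0.25, hot=0.62; OR[max(a, b)] → w = 0.62
R2: high=0.25 → w = 0.25
R3: moderate=0.21, hot=0.62; AND[min(a, b)] → w = 0.21
R4: low=0.43 → w = 0.43
Rules with consequent 'small': {R2, R3, R4} → strengths 0.25, 0.21, 0.43
Aggregate via t-conorm [max(a, b)]: 0.43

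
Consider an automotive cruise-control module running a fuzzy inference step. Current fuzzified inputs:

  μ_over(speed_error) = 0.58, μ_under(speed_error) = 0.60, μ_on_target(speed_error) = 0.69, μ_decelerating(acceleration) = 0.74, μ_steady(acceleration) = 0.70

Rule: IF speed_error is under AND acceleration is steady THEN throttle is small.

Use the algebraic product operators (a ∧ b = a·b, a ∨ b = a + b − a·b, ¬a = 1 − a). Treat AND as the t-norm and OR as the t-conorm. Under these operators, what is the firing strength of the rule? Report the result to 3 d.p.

0.420

firing strength: under=0.60, steady=0.70; AND[a·b] → w = 0.4200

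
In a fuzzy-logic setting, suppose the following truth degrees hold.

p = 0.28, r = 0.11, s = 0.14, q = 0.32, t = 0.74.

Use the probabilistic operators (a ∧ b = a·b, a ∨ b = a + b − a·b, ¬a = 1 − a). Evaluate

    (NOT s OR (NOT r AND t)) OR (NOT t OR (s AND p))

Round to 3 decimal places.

NOT s = 1 − 0.1400 = 0.8600
NOT r = 1 − 0.1100 = 0.8900
NOT r AND t = a·b on (0.8900, 0.7400) = 0.6586
NOT s OR (NOT r AND t) = a + b − a·b on (0.8600, 0.6586) = 0.9522
NOT t = 1 − 0.7400 = 0.2600
s AND p = a·b on (0.1400, 0.2800) = 0.0392
NOT t OR (s AND p) = a + b − a·b on (0.2600, 0.0392) = 0.2890
(NOT s OR (NOT r AND t)) OR (NOT t OR (s AND p)) = a + b − a·b on (0.9522, 0.2890) = 0.9660

0.966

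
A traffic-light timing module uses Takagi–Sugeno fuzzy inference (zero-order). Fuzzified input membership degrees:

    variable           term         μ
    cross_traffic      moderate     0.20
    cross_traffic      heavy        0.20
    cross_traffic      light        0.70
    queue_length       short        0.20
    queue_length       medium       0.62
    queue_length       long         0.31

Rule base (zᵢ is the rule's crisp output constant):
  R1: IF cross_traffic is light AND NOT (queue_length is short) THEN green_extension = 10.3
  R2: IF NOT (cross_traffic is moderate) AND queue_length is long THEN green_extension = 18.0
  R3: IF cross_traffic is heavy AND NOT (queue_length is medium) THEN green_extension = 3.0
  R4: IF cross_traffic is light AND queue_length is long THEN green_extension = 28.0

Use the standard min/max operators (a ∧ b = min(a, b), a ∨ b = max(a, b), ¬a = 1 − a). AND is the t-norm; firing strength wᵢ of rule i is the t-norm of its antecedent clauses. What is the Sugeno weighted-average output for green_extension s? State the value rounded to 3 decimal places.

14.520

R1 (z=10.3): light=0.70, ¬short=1−0.20=0.80; AND[min(a, b)] → w = 0.70
R2 (z=18.0): ¬moderate=1−0.20=0.80, long=0.31; AND[min(a, b)] → w = 0.31
R3 (z=3.0): heavy=0.20, ¬medium=1−0.62=0.38; AND[min(a, b)] → w = 0.20
R4 (z=28.0): light=0.70, long=0.31; AND[min(a, b)] → w = 0.31
Weighted average = (0.70·10.3 + 0.31·18.0 + 0.20·3.0 + 0.31·28.0) / (0.70 + 0.31 + 0.20 + 0.31)
  = 22.0700 / 1.5200 = 14.520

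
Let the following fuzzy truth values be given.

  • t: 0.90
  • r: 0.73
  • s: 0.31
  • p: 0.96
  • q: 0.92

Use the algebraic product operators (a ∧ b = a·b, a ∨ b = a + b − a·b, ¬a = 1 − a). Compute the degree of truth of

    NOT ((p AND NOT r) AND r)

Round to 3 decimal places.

NOT r = 1 − 0.7300 = 0.2700
p AND NOT r = a·b on (0.9600, 0.2700) = 0.2592
(p AND NOT r) AND r = a·b on (0.2592, 0.7300) = 0.1892
NOT ((p AND NOT r) AND r) = 1 − 0.1892 = 0.8108

0.811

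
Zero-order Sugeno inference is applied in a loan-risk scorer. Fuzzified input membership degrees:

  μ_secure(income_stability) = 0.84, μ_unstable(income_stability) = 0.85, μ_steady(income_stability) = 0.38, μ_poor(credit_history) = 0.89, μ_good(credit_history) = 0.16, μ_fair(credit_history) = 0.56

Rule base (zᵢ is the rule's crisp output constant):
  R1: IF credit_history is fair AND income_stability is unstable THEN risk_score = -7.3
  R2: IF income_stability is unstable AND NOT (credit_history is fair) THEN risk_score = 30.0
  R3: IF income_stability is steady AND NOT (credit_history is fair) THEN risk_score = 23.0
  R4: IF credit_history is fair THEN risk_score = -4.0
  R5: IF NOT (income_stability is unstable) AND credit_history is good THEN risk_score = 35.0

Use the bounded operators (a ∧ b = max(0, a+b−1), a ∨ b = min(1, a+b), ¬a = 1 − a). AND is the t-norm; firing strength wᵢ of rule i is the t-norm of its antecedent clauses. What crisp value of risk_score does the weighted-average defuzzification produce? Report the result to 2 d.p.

2.75

R1 (z=-7.3): fair=0.56, unstable=0.85; AND[max(0, a+b−1)] → w = 0.41
R2 (z=30.0): unstable=0.85, ¬fair=1−0.56=0.44; AND[max(0, a+b−1)] → w = 0.29
R3 (z=23.0): steady=0.38, ¬fair=1−0.56=0.44; AND[max(0, a+b−1)] → w = 0.00
R4 (z=-4.0): fair=0.56 → w = 0.56
R5 (z=35.0): ¬unstable=1−0.85=0.15, good=0.16; AND[max(0, a+b−1)] → w = 0.00
Weighted average = (0.41·-7.3 + 0.29·30.0 + 0.00·23.0 + 0.56·-4.0 + 0.00·35.0) / (0.41 + 0.29 + 0.00 + 0.56 + 0.00)
  = 3.4670 / 1.2600 = 2.75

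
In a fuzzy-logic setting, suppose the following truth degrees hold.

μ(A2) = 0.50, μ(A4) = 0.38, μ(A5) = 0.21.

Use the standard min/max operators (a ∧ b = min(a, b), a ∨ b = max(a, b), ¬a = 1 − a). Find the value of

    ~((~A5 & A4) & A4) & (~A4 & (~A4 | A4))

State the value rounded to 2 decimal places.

~A5 = 1 − 0.21 = 0.79
~A5 & A4 = min(a, b) on (0.79, 0.38) = 0.38
(~A5 & A4) & A4 = min(a, b) on (0.38, 0.38) = 0.38
~((~A5 & A4) & A4) = 1 − 0.38 = 0.62
~A4 = 1 − 0.38 = 0.62
~A4 = 1 − 0.38 = 0.62
~A4 | A4 = max(a, b) on (0.62, 0.38) = 0.62
~A4 & (~A4 | A4) = min(a, b) on (0.62, 0.62) = 0.62
~((~A5 & A4) & A4) & (~A4 & (~A4 | A4)) = min(a, b) on (0.62, 0.62) = 0.62

0.62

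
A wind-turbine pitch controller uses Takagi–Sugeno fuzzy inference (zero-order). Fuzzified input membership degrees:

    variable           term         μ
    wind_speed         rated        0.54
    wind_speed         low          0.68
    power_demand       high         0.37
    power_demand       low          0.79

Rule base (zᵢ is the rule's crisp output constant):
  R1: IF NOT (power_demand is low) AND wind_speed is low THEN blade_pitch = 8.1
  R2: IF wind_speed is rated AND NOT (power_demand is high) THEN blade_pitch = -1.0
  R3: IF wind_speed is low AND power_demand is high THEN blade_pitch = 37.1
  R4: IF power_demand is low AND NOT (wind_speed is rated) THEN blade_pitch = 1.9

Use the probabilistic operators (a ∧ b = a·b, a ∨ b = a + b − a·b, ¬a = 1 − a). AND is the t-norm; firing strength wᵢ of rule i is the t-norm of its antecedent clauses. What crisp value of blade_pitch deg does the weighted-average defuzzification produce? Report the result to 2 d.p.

R1 (z=8.1): ¬low=1−0.79=0.21, low=0.68; AND[a·b] → w = 0.1428
R2 (z=-1.0): rated=0.54, ¬high=1−0.37=0.63; AND[a·b] → w = 0.3402
R3 (z=37.1): low=0.68, high=0.37; AND[a·b] → w = 0.2516
R4 (z=1.9): low=0.79, ¬rated=1−0.54=0.46; AND[a·b] → w = 0.3634
Weighted average = (0.1428·8.1 + 0.3402·-1.0 + 0.2516·37.1 + 0.3634·1.9) / (0.1428 + 0.3402 + 0.2516 + 0.3634)
  = 10.8413 / 1.0980 = 9.87

9.87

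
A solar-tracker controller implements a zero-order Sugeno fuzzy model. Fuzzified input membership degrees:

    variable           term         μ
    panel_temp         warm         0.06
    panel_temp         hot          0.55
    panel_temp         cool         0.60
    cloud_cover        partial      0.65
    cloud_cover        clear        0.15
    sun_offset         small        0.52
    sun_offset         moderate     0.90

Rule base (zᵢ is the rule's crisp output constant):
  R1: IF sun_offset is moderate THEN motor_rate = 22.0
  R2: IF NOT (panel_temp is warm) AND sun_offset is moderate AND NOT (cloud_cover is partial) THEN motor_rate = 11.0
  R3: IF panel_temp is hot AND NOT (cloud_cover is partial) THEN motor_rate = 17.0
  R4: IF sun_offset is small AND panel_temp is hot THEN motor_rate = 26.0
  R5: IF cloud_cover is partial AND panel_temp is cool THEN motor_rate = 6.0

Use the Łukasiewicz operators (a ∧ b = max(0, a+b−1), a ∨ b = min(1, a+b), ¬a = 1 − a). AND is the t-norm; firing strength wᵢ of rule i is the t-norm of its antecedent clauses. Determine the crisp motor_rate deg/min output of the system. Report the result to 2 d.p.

17.88

R1 (z=22.0): moderate=0.90 → w = 0.90
R2 (z=11.0): ¬warm=1−0.06=0.94, moderate=0.90, ¬partial=1−0.65=0.35; AND[max(0, a+b−1)] → w = 0.19
R3 (z=17.0): hot=0.55, ¬partial=1−0.65=0.35; AND[max(0, a+b−1)] → w = 0.00
R4 (z=26.0): small=0.52, hot=0.55; AND[max(0, a+b−1)] → w = 0.07
R5 (z=6.0): partial=0.65, cool=0.60; AND[max(0, a+b−1)] → w = 0.25
Weighted average = (0.90·22.0 + 0.19·11.0 + 0.00·17.0 + 0.07·26.0 + 0.25·6.0) / (0.90 + 0.19 + 0.00 + 0.07 + 0.25)
  = 25.2100 / 1.4100 = 17.88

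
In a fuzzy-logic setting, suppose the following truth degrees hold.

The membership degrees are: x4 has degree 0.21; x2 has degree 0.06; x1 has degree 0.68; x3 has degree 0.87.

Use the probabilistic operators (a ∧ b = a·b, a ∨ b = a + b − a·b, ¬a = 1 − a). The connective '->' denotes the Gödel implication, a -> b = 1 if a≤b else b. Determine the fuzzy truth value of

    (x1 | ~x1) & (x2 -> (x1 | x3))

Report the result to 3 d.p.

~x1 = 1 − 0.6800 = 0.3200
x1 | ~x1 = a + b − a·b on (0.6800, 0.3200) = 0.7824
x1 | x3 = a + b − a·b on (0.6800, 0.8700) = 0.9584
x2 -> (x1 | x3)  [Gödel: 1 if a≤b else b] with a=0.0600, b=0.9584 → 1.0000
(x1 | ~x1) & (x2 -> (x1 | x3)) = a·b on (0.7824, 1.0000) = 0.7824

0.782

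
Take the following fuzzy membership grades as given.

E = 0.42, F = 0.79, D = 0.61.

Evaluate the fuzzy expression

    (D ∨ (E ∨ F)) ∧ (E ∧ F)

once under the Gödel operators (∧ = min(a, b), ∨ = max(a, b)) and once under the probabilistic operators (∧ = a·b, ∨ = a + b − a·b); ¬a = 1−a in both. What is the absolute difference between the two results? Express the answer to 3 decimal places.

0.104

Under Gödel:
  E ∨ F = max(a, b) on (0.42, 0.79) = 0.79
  D ∨ (E ∨ F) = max(a, b) on (0.61, 0.79) = 0.79
  E ∧ F = min(a, b) on (0.42, 0.79) = 0.42
  (D ∨ (E ∨ F)) ∧ (E ∧ F) = min(a, b) on (0.79, 0.42) = 0.42
  → value = 0.4200
Under probabilistic:
  E ∨ F = a + b − a·b on (0.4200, 0.7900) = 0.8782
  D ∨ (E ∨ F) = a + b − a·b on (0.6100, 0.8782) = 0.9525
  E ∧ F = a·b on (0.4200, 0.7900) = 0.3318
  (D ∨ (E ∨ F)) ∧ (E ∧ F) = a·b on (0.9525, 0.3318) = 0.3160
  → value = 0.3160
|0.4200 − 0.3160| = 0.104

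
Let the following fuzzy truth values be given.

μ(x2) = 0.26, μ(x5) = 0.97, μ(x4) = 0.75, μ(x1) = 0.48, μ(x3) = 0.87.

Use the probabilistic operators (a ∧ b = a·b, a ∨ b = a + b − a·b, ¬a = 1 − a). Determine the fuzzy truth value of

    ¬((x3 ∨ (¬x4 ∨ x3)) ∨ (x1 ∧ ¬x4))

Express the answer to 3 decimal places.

0.011

¬x4 = 1 − 0.7500 = 0.2500
¬x4 ∨ x3 = a + b − a·b on (0.2500, 0.8700) = 0.9025
x3 ∨ (¬x4 ∨ x3) = a + b − a·b on (0.8700, 0.9025) = 0.9873
¬x4 = 1 − 0.7500 = 0.2500
x1 ∧ ¬x4 = a·b on (0.4800, 0.2500) = 0.1200
(x3 ∨ (¬x4 ∨ x3)) ∨ (x1 ∧ ¬x4) = a + b − a·b on (0.9873, 0.1200) = 0.9888
¬((x3 ∨ (¬x4 ∨ x3)) ∨ (x1 ∧ ¬x4)) = 1 − 0.9888 = 0.0112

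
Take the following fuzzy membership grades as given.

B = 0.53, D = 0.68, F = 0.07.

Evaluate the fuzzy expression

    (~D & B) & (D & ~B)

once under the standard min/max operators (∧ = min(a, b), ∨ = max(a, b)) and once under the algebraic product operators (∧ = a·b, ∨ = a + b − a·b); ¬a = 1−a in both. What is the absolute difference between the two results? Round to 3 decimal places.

0.266

Under standard min/max:
  ~D = 1 − 0.68 = 0.32
  ~D & B = min(a, b) on (0.32, 0.53) = 0.32
  ~B = 1 − 0.53 = 0.47
  D & ~B = min(a, b) on (0.68, 0.47) = 0.47
  (~D & B) & (D & ~B) = min(a, b) on (0.32, 0.47) = 0.32
  → value = 0.3200
Under algebraic product:
  ~D = 1 − 0.6800 = 0.3200
  ~D & B = a·b on (0.3200, 0.5300) = 0.1696
  ~B = 1 − 0.5300 = 0.4700
  D & ~B = a·b on (0.6800, 0.4700) = 0.3196
  (~D & B) & (D & ~B) = a·b on (0.1696, 0.3196) = 0.0542
  → value = 0.0542
|0.3200 − 0.0542| = 0.266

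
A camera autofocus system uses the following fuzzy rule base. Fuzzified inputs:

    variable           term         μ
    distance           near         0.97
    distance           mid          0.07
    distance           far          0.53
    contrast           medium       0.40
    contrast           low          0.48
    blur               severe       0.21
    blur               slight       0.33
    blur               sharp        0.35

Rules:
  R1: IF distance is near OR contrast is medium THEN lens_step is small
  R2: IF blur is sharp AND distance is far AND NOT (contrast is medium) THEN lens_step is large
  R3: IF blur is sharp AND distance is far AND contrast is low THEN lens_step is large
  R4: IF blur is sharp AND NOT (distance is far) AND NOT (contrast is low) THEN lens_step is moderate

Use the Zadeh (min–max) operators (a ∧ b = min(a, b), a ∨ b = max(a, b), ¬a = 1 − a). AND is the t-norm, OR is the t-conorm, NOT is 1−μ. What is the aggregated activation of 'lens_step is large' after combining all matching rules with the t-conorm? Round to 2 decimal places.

R1: near=0.97, medium=0.40; OR[max(a, b)] → w = 0.97
R2: sharp=0.35, far=0.53, ¬medium=1−0.40=0.60; AND[min(a, b)] → w = 0.35
R3: sharp=0.35, far=0.53, low=0.48; AND[min(a, b)] → w = 0.35
R4: sharp=0.35, ¬far=1−0.53=0.47, ¬low=1−0.48=0.52; AND[min(a, b)] → w = 0.35
Rules with consequent 'large': {R2, R3} → strengths 0.35, 0.35
Aggregate via t-conorm [max(a, b)]: 0.35

0.35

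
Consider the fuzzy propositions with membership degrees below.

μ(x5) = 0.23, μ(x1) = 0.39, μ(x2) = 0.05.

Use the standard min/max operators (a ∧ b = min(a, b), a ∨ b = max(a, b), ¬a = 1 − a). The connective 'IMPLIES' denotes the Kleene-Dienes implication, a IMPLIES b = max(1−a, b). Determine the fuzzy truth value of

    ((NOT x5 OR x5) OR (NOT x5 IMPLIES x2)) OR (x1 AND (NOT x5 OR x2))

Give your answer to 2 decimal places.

0.77

NOT x5 = 1 − 0.23 = 0.77
NOT x5 OR x5 = max(a, b) on (0.77, 0.23) = 0.77
NOT x5 = 1 − 0.23 = 0.77
NOT x5 IMPLIES x2  [Kleene-Dienes: max(1−a, b)] with a=0.77, b=0.05 → 0.23
(NOT x5 OR x5) OR (NOT x5 IMPLIES x2) = max(a, b) on (0.77, 0.23) = 0.77
NOT x5 = 1 − 0.23 = 0.77
NOT x5 OR x2 = max(a, b) on (0.77, 0.05) = 0.77
x1 AND (NOT x5 OR x2) = min(a, b) on (0.39, 0.77) = 0.39
((NOT x5 OR x5) OR (NOT x5 IMPLIES x2)) OR (x1 AND (NOT x5 OR x2)) = max(a, b) on (0.77, 0.39) = 0.77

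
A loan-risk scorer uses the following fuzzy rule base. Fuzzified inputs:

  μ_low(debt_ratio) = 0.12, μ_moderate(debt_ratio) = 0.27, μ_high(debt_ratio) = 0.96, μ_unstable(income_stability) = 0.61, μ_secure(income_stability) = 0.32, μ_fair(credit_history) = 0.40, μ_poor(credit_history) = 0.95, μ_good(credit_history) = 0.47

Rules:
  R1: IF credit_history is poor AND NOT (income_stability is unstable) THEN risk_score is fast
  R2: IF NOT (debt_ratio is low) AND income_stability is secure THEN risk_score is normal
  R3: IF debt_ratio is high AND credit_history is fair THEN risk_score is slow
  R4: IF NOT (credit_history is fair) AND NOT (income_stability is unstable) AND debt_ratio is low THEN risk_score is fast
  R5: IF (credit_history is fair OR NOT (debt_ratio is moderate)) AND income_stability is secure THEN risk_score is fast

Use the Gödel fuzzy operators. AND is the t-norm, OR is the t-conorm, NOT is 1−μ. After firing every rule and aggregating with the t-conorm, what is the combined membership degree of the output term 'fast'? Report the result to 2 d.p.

R1: poor=0.95, ¬unstable=1−0.61=0.39; AND[min(a, b)] → w = 0.39
R2: ¬low=1−0.12=0.88, secure=0.32; AND[min(a, b)] → w = 0.32
R3: high=0.96, fair=0.40; AND[min(a, b)] → w = 0.40
R4: ¬fair=1−0.40=0.60, ¬unstable=1−0.61=0.39, low=0.12; AND[min(a, b)] → w = 0.12
R5: (fair=0.40 OR ¬moderate=1−0.27=0.73) = 0.73; AND[min(a, b)] with secure=0.32 → w = 0.32
Rules with consequent 'fast': {R1, R4, R5} → strengths 0.39, 0.12, 0.32
Aggregate via t-conorm [max(a, b)]: 0.39

0.39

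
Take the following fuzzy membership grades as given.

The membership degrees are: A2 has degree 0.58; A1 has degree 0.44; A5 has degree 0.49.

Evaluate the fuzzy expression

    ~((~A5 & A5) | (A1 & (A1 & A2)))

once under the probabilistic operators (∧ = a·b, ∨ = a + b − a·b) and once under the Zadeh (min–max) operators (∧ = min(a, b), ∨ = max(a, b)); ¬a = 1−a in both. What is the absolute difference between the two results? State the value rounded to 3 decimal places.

0.156

Under probabilistic:
  ~A5 = 1 − 0.4900 = 0.5100
  ~A5 & A5 = a·b on (0.5100, 0.4900) = 0.2499
  A1 & A2 = a·b on (0.4400, 0.5800) = 0.2552
  A1 & (A1 & A2) = a·b on (0.4400, 0.2552) = 0.1123
  (~A5 & A5) | (A1 & (A1 & A2)) = a + b − a·b on (0.2499, 0.1123) = 0.3341
  ~((~A5 & A5) | (A1 & (A1 & A2))) = 1 − 0.3341 = 0.6659
  → value = 0.6659
Under Zadeh (min–max):
  ~A5 = 1 − 0.49 = 0.51
  ~A5 & A5 = min(a, b) on (0.51, 0.49) = 0.49
  A1 & A2 = min(a, b) on (0.44, 0.58) = 0.44
  A1 & (A1 & A2) = min(a, b) on (0.44, 0.44) = 0.44
  (~A5 & A5) | (A1 & (A1 & A2)) = max(a, b) on (0.49, 0.44) = 0.49
  ~((~A5 & A5) | (A1 & (A1 & A2))) = 1 − 0.49 = 0.51
  → value = 0.5100
|0.6659 − 0.5100| = 0.156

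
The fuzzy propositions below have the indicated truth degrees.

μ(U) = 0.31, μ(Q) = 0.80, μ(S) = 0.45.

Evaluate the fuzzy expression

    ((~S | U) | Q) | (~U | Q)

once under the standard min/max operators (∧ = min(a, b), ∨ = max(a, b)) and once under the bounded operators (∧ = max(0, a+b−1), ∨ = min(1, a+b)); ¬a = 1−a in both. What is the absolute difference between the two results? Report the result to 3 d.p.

Under standard min/max:
  ~S = 1 − 0.45 = 0.55
  ~S | U = max(a, b) on (0.55, 0.31) = 0.55
  (~S | U) | Q = max(a, b) on (0.55, 0.80) = 0.80
  ~U = 1 − 0.31 = 0.69
  ~U | Q = max(a, b) on (0.69, 0.80) = 0.80
  ((~S | U) | Q) | (~U | Q) = max(a, b) on (0.80, 0.80) = 0.80
  → value = 0.8000
Under bounded:
  ~S = 1 − 0.45 = 0.55
  ~S | U = min(1, a+b) on (0.55, 0.31) = 0.86
  (~S | U) | Q = min(1, a+b) on (0.86, 0.80) = 1.00
  ~U = 1 − 0.31 = 0.69
  ~U | Q = min(1, a+b) on (0.69, 0.80) = 1.00
  ((~S | U) | Q) | (~U | Q) = min(1, a+b) on (1.00, 1.00) = 1.00
  → value = 1.0000
|0.8000 − 1.0000| = 0.200

0.200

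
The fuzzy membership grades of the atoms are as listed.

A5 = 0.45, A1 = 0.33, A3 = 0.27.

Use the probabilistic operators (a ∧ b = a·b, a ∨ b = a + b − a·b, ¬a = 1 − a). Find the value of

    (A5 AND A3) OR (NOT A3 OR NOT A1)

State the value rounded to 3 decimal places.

A5 AND A3 = a·b on (0.4500, 0.2700) = 0.1215
NOT A3 = 1 − 0.2700 = 0.7300
NOT A1 = 1 − 0.3300 = 0.6700
NOT A3 OR NOT A1 = a + b − a·b on (0.7300, 0.6700) = 0.9109
(A5 AND A3) OR (NOT A3 OR NOT A1) = a + b − a·b on (0.1215, 0.9109) = 0.9217

0.922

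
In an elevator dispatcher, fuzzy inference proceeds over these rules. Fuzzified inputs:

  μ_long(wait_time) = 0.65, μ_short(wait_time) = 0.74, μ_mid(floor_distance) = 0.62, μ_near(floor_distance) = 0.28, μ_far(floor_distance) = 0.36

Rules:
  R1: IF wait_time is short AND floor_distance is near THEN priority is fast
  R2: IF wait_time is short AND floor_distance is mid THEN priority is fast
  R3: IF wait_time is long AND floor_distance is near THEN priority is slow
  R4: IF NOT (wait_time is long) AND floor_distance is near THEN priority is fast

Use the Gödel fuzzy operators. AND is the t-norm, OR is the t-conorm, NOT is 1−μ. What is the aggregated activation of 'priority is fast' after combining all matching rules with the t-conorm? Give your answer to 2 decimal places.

R1: short=0.74, near=0.28; AND[min(a, b)] → w = 0.28
R2: short=0.74, mid=0.62; AND[min(a, b)] → w = 0.62
R3: long=0.65, near=0.28; AND[min(a, b)] → w = 0.28
R4: ¬long=1−0.65=0.35, near=0.28; AND[min(a, b)] → w = 0.28
Rules with consequent 'fast': {R1, R2, R4} → strengths 0.28, 0.62, 0.28
Aggregate via t-conorm [max(a, b)]: 0.62

0.62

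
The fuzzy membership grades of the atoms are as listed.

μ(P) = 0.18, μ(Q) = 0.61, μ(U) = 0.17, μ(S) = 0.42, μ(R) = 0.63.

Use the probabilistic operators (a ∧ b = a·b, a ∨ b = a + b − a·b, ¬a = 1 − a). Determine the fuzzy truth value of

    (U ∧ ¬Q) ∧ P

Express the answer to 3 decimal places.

¬Q = 1 − 0.6100 = 0.3900
U ∧ ¬Q = a·b on (0.1700, 0.3900) = 0.0663
(U ∧ ¬Q) ∧ P = a·b on (0.0663, 0.1800) = 0.0119

0.012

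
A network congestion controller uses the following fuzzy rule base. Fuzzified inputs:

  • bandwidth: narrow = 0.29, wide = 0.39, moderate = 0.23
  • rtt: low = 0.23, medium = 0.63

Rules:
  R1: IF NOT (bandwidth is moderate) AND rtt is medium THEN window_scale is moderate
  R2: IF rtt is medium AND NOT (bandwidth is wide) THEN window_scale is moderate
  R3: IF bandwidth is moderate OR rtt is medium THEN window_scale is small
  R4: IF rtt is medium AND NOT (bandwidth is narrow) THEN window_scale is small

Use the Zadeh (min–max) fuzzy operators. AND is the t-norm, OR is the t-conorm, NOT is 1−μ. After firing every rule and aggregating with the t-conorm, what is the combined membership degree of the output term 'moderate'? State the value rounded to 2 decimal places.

0.63

R1: ¬moderate=1−0.23=0.77, medium=0.63; AND[min(a, b)] → w = 0.63
R2: medium=0.63, ¬wide=1−0.39=0.61; AND[min(a, b)] → w = 0.61
R3: moderate=0.23, medium=0.63; OR[max(a, b)] → w = 0.63
R4: medium=0.63, ¬narrow=1−0.29=0.71; AND[min(a, b)] → w = 0.63
Rules with consequent 'moderate': {R1, R2} → strengths 0.63, 0.61
Aggregate via t-conorm [max(a, b)]: 0.63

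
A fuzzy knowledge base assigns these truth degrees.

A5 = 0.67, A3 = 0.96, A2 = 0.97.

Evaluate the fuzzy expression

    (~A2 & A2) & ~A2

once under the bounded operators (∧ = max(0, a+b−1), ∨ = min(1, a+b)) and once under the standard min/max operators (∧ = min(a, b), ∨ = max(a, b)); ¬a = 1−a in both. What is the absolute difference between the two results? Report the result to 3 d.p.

0.030

Under bounded:
  ~A2 = 1 − 0.97 = 0.03
  ~A2 & A2 = max(0, a+b−1) on (0.03, 0.97) = 0.00
  ~A2 = 1 − 0.97 = 0.03
  (~A2 & A2) & ~A2 = max(0, a+b−1) on (0.00, 0.03) = 0.00
  → value = 0.0000
Under standard min/max:
  ~A2 = 1 − 0.97 = 0.03
  ~A2 & A2 = min(a, b) on (0.03, 0.97) = 0.03
  ~A2 = 1 − 0.97 = 0.03
  (~A2 & A2) & ~A2 = min(a, b) on (0.03, 0.03) = 0.03
  → value = 0.0300
|0.0000 − 0.0300| = 0.030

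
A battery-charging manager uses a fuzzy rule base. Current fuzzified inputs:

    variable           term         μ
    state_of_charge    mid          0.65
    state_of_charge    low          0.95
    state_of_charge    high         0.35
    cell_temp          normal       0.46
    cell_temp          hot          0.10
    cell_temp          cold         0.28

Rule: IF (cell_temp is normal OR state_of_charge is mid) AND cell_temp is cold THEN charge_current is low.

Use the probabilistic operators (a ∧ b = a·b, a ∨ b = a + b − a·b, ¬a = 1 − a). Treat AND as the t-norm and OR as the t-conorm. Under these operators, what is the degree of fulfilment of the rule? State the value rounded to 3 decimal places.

firing strength: (normal=0.46 OR mid=0.65) = 0.8110; AND[a·b] with cold=0.28 → w = 0.2271

0.227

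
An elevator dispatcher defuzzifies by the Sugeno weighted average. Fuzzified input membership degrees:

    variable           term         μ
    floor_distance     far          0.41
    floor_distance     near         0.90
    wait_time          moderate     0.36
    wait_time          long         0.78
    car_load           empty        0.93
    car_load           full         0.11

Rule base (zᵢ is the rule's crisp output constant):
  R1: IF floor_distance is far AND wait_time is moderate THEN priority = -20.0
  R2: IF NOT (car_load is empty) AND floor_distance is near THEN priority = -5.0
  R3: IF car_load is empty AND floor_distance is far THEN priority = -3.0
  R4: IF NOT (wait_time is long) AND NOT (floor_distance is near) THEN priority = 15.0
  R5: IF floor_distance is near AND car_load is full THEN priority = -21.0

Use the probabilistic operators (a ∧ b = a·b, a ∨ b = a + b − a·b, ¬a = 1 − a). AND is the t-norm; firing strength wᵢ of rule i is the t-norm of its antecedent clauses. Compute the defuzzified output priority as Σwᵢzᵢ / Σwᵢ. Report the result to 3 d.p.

-8.641

R1 (z=-20.0): far=0.41, moderate=0.36; AND[a·b] → w = 0.1476
R2 (z=-5.0): ¬empty=1−0.93=0.07, near=0.90; AND[a·b] → w = 0.0630
R3 (z=-3.0): empty=0.93, far=0.41; AND[a·b] → w = 0.3813
R4 (z=15.0): ¬long=1−0.78=0.22, ¬near=1−0.90=0.10; AND[a·b] → w = 0.0220
R5 (z=-21.0): near=0.90, full=0.11; AND[a·b] → w = 0.0990
Weighted average = (0.1476·-20.0 + 0.0630·-5.0 + 0.3813·-3.0 + 0.0220·15.0 + 0.0990·-21.0) / (0.1476 + 0.0630 + 0.3813 + 0.0220 + 0.0990)
  = -6.1599 / 0.7129 = -8.641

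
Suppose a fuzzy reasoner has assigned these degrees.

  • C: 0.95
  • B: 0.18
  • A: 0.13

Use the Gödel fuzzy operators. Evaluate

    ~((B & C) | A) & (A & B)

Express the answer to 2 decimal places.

0.13

B & C = min(a, b) on (0.18, 0.95) = 0.18
(B & C) | A = max(a, b) on (0.18, 0.13) = 0.18
~((B & C) | A) = 1 − 0.18 = 0.82
A & B = min(a, b) on (0.13, 0.18) = 0.13
~((B & C) | A) & (A & B) = min(a, b) on (0.82, 0.13) = 0.13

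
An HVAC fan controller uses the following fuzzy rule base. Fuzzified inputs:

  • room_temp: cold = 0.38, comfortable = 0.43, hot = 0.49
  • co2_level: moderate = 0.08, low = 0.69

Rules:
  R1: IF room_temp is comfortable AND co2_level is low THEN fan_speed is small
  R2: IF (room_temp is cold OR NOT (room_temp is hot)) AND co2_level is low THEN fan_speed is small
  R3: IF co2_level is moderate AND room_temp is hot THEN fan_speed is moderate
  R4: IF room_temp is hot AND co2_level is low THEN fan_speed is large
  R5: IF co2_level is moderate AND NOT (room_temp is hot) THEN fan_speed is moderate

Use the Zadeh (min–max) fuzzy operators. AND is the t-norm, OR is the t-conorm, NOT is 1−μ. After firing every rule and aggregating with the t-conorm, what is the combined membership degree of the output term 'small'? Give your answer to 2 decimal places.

0.51

R1: comfortable=0.43, low=0.69; AND[min(a, b)] → w = 0.43
R2: (cold=0.38 OR ¬hot=1−0.49=0.51) = 0.51; AND[min(a, b)] with low=0.69 → w = 0.51
R3: moderate=0.08, hot=0.49; AND[min(a, b)] → w = 0.08
R4: hot=0.49, low=0.69; AND[min(a, b)] → w = 0.49
R5: moderate=0.08, ¬hot=1−0.49=0.51; AND[min(a, b)] → w = 0.08
Rules with consequent 'small': {R1, R2} → strengths 0.43, 0.51
Aggregate via t-conorm [max(a, b)]: 0.51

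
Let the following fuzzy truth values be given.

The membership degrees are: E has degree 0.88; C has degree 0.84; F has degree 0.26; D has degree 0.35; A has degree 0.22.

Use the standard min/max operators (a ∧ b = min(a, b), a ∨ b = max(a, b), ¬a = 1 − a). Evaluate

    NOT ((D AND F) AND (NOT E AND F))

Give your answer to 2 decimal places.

0.88

D AND F = min(a, b) on (0.35, 0.26) = 0.26
NOT E = 1 − 0.88 = 0.12
NOT E AND F = min(a, b) on (0.12, 0.26) = 0.12
(D AND F) AND (NOT E AND F) = min(a, b) on (0.26, 0.12) = 0.12
NOT ((D AND F) AND (NOT E AND F)) = 1 − 0.12 = 0.88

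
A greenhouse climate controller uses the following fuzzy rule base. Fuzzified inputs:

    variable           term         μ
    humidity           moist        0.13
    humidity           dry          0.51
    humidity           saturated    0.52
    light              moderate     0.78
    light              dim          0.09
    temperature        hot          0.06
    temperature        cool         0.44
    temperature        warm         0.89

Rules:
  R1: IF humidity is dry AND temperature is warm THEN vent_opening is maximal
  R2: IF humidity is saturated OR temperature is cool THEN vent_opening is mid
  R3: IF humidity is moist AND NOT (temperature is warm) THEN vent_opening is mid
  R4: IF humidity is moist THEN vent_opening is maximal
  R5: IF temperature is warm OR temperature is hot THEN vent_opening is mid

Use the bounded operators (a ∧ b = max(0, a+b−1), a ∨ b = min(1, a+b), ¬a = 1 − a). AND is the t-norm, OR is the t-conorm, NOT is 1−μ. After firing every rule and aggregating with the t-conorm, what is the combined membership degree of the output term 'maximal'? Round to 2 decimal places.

0.53

R1: dry=0.51, warm=0.89; AND[max(0, a+b−1)] → w = 0.40
R2: saturated=0.52, cool=0.44; OR[min(1, a+b)] → w = 0.96
R3: moist=0.13, ¬warm=1−0.89=0.11; AND[max(0, a+b−1)] → w = 0.00
R4: moist=0.13 → w = 0.13
R5: warm=0.89, hot=0.06; OR[min(1, a+b)] → w = 0.95
Rules with consequent 'maximal': {R1, R4} → strengths 0.40, 0.13
Aggregate via t-conorm [min(1, a+b)]: 0.53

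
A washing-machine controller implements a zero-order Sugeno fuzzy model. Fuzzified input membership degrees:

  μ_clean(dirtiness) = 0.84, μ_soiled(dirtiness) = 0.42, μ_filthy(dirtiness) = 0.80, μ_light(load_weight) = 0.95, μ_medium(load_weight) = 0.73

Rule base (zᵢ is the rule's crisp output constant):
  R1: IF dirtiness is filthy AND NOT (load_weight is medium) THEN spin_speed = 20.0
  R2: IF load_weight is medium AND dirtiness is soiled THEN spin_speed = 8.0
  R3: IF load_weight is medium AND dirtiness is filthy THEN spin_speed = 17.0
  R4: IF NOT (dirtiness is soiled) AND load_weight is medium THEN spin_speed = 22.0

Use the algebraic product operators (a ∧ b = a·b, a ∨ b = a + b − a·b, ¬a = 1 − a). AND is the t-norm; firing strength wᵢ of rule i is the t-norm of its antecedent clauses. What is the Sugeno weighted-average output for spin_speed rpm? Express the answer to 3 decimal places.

R1 (z=20.0): filthy=0.80, ¬medium=1−0.73=0.27; AND[a·b] → w = 0.2160
R2 (z=8.0): medium=0.73, soiled=0.42; AND[a·b] → w = 0.3066
R3 (z=17.0): medium=0.73, filthy=0.80; AND[a·b] → w = 0.5840
R4 (z=22.0): ¬soiled=1−0.42=0.58, medium=0.73; AND[a·b] → w = 0.4234
Weighted average = (0.2160·20.0 + 0.3066·8.0 + 0.5840·17.0 + 0.4234·22.0) / (0.2160 + 0.3066 + 0.5840 + 0.4234)
  = 26.0156 / 1.5300 = 17.004

17.004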